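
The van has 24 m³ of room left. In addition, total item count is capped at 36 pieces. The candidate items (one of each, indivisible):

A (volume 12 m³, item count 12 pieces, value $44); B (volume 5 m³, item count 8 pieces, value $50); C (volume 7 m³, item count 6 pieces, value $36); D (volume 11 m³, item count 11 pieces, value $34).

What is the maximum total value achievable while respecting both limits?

Feasible sets respecting both limits:
- A+B+C: volume 24, item count 26, value 130
- B+C+D: volume 23, item count 25, value 120
- A+B: volume 17, item count 20, value 94
- B+C: volume 12, item count 14, value 86
Best: $130.

$130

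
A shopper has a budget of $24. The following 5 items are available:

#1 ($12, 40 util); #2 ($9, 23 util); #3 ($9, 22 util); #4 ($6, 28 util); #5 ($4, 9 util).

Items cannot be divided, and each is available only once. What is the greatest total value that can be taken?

77 util

This is a 0/1 knapsack; check combinations near the capacity.
- #1+#4+#5: cost 12+6+4=22, value 40+28+9=77
- #2+#3+#4: cost 9+9+6=24, value 23+22+28=73
- #1+#4: cost 12+6=18, value 40+28=68
- #1+#2: cost 12+9=21, value 40+23=63
- #1+#3: cost 12+9=21, value 40+22=62
Best: 77 util.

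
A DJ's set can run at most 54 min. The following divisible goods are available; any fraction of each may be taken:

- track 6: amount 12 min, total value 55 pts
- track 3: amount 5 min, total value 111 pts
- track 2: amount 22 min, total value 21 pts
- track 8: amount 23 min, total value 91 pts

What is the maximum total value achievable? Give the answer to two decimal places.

270.36

Take in order of value per unit:
- track 3 (111/5 per unit): all 5 → value 111, running total 111.00
- track 6 (55/12 per unit): all 12 → value 55, running total 166.00
- track 8 (91/23 per unit): all 23 → value 91, running total 257.00
- track 2 (21/22 per unit): 14 of 22 → value 14×21/22 = 13.3636, running total 270.36
Total 270.36.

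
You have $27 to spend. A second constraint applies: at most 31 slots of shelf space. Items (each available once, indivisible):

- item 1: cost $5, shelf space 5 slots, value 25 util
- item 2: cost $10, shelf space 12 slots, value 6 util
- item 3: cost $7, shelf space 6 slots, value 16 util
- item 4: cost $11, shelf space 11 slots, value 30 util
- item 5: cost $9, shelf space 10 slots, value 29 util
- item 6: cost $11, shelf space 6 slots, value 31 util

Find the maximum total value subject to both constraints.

86 util

Feasible sets respecting both limits:
- item 1+item 4+item 6: cost 27, shelf space 22, value 86
- item 1+item 5+item 6: cost 25, shelf space 21, value 85
- item 1+item 4+item 5: cost 25, shelf space 26, value 84
Best: 86 util.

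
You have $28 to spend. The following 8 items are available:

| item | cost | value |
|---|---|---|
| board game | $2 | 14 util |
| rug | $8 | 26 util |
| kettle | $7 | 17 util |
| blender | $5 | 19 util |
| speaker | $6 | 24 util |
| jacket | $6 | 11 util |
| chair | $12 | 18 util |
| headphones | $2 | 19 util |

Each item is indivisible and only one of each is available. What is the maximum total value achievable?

105 util

Check high-value combinations within $28:
- rug+kettle+blender+speaker+headphones: cost 8+7+5+6+2=28, value 26+17+19+24+19=105
- board game+kettle+blender+speaker+jacket+headphones: cost 2+7+5+6+6+2=28, value 14+17+19+24+11+19=104
- board game+rug+blender+speaker+headphones: cost 2+8+5+6+2=23, value 14+26+19+24+19=102
- board game+rug+kettle+speaker+headphones: cost 2+8+7+6+2=25, value 14+26+17+24+19=100
Best: 105 util.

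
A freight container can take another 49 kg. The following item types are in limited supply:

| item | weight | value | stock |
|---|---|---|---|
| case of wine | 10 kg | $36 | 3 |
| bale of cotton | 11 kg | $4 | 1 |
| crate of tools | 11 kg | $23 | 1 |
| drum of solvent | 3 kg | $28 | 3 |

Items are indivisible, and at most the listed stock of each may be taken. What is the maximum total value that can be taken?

Best selections within weight 49 and stock limits:
- 3×case of wine + 3×drum of solvent: weight 39, value 192
- 3×case of wine + 1×crate of tools + 2×drum of solvent: weight 47, value 187
- 2×case of wine + 1×crate of tools + 3×drum of solvent: weight 40, value 179
- 3×case of wine + 1×bale of cotton + 2×drum of solvent: weight 47, value 168
Best: $192.

$192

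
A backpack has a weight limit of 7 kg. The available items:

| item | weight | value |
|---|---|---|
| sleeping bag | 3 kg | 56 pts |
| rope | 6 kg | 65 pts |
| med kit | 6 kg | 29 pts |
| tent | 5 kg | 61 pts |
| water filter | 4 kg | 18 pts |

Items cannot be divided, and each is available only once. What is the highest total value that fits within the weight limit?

Check high-value combinations within 7 kg:
- sleeping bag+water filter: weight 3+4=7, value 56+18=74
- rope: weight 6, value 65
- tent: weight 5, value 61
Best: 74 pts.

74 pts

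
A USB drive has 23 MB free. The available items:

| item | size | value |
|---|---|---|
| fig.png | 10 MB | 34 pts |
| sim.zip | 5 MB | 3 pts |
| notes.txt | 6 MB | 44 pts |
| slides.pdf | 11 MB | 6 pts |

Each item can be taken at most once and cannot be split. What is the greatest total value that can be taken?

Check high-value combinations within 23 MB:
- fig.png+sim.zip+notes.txt: size 10+5+6=21, value 34+3+44=81
- fig.png+notes.txt: size 10+6=16, value 34+44=78
- sim.zip+notes.txt+slides.pdf: size 5+6+11=22, value 3+44+6=53
- notes.txt+slides.pdf: size 6+11=17, value 44+6=50
- sim.zip+notes.txt: size 5+6=11, value 3+44=47
Best: 81 pts.

81 pts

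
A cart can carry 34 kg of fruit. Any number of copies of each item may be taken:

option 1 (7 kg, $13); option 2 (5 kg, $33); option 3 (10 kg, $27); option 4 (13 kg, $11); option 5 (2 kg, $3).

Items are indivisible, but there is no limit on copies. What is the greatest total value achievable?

Best value-per-unit is option 2 at 33/5; filling with it alone gives 6×33 = 198.
Optimal mix: 6×option 2 + 2×option 5 → weight 34, value 204.

$204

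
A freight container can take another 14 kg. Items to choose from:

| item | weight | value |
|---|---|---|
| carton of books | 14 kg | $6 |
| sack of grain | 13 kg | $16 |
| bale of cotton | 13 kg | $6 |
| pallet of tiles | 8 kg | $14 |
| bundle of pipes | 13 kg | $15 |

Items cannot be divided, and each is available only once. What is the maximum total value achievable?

$16

Check high-value combinations within 14 kg:
- sack of grain: weight 13, value 16
- bundle of pipes: weight 13, value 15
- pallet of tiles: weight 8, value 14
- bale of cotton: weight 13, value 6
Best: $16.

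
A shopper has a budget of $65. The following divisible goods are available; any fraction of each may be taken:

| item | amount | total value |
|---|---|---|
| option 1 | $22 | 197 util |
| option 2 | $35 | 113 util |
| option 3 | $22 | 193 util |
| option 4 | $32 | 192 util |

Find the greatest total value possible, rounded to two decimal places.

Take in order of value per unit:
- option 1 (197/22 per unit): all 22 → value 197, running total 197.00
- option 3 (193/22 per unit): all 22 → value 193, running total 390.00
- option 4 (192/32 per unit): 21 of 32 → value 21×192/32 = 126.0000, running total 516.00
Total 516.00.

516.00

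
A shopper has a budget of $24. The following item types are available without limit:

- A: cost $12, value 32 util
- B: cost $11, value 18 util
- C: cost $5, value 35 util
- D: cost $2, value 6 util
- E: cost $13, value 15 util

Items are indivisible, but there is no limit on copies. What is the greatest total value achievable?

Best value-per-unit is C at 35/5; filling with it alone gives 4×35 = 140.
Optimal mix: 4×C + 2×D → cost 24, value 152.

152 util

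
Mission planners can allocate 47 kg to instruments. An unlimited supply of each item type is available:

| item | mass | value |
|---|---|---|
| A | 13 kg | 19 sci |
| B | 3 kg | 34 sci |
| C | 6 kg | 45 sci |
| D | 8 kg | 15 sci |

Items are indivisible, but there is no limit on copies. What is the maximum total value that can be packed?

Best value-per-unit is B at 34/3, and filling with it alone uses mass 15×3=45. No mix of the others beats 15×34 = 510.

510 sci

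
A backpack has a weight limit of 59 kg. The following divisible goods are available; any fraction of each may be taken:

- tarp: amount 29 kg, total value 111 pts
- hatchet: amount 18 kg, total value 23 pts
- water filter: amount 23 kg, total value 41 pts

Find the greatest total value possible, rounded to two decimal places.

160.94

Take in order of value per unit:
- tarp (111/29 per unit): all 29 → value 111, running total 111.00
- water filter (41/23 per unit): all 23 → value 41, running total 152.00
- hatchet (23/18 per unit): 7 of 18 → value 7×23/18 = 8.9444, running total 160.94
Total 160.94.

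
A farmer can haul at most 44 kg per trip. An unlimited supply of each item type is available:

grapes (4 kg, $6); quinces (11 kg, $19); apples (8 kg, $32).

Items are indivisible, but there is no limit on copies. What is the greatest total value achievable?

Best value-per-unit is apples at 32/8; filling with it alone gives 5×32 = 160.
Optimal mix: 1×grapes + 5×apples → weight 44, value 166.

$166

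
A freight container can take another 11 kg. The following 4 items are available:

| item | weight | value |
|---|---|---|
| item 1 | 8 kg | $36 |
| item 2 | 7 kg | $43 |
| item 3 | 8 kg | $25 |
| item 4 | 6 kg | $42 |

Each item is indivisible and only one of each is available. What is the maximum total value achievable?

$43

Check high-value combinations within 11 kg:
- item 2: weight 7, value 43
- item 4: weight 6, value 42
- item 1: weight 8, value 36
Best: $43.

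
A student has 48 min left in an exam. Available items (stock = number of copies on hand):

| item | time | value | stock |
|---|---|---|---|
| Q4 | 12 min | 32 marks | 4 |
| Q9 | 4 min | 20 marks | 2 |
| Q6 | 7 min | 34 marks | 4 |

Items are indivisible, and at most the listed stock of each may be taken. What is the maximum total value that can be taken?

208 marks

Best selections within time 48 and stock limits:
- 1×Q4 + 2×Q9 + 4×Q6: time 48, value 208
- 1×Q4 + 1×Q9 + 4×Q6: time 44, value 188
- 2×Q9 + 4×Q6: time 36, value 176
- 1×Q4 + 2×Q9 + 3×Q6: time 41, value 174
Best: 208 marks.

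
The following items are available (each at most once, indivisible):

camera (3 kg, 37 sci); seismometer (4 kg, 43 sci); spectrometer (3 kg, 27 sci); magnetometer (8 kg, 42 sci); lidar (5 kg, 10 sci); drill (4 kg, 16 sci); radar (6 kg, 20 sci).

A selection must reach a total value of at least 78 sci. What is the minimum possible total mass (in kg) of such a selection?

Subsets with value ≥ 78, sorted by total mass:
- camera+seismometer: mass 7, value 80
- camera+seismometer+spectrometer: mass 10, value 107
Minimum mass: 7 kg.

7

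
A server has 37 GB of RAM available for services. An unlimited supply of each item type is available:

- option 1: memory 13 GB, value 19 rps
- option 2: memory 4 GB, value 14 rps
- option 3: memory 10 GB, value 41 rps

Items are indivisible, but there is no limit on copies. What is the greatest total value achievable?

138 rps

Best value-per-unit is option 3 at 41/10; filling with it alone gives 3×41 = 123.
Optimal mix: 4×option 2 + 2×option 3 → memory 36, value 138.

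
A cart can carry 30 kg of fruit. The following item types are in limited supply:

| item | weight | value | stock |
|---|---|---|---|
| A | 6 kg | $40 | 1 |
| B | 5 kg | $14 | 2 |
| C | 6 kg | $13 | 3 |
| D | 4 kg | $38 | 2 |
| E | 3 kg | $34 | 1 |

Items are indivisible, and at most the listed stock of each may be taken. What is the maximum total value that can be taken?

$178

Best selections within weight 30 and stock limits:
- 1×A + 2×B + 2×D + 1×E: weight 27, value 178
- 1×A + 1×B + 1×C + 2×D + 1×E: weight 28, value 177
- 1×A + 2×C + 2×D + 1×E: weight 29, value 176
Best: $178.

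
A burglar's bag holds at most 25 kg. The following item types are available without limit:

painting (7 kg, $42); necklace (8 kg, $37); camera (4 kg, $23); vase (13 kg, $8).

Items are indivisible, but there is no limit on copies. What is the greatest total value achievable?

Best value-per-unit is painting at 42/7; filling with it alone gives 3×42 = 126.
Optimal mix: 3×painting + 1×camera → weight 25, value 149.

$149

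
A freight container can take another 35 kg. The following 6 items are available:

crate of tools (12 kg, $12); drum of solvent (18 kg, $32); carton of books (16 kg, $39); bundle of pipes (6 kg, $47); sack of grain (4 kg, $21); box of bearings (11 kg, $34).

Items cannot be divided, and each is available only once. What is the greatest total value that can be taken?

This is a 0/1 knapsack; check combinations near the capacity.
- carton of books+bundle of pipes+box of bearings: weight 16+6+11=33, value 39+47+34=120
- crate of tools+bundle of pipes+sack of grain+box of bearings: weight 12+6+4+11=33, value 12+47+21+34=114
- drum of solvent+bundle of pipes+box of bearings: weight 18+6+11=35, value 32+47+34=113
- carton of books+bundle of pipes+sack of grain: weight 16+6+4=26, value 39+47+21=107
- bundle of pipes+sack of grain+box of bearings: weight 6+4+11=21, value 47+21+34=102
Best: $120.

$120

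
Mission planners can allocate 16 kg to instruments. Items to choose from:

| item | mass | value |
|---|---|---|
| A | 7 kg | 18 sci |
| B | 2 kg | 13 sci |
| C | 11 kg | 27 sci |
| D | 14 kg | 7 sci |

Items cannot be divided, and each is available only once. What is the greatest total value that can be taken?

40 sci

Check high-value combinations within 16 kg:
- B+C: mass 2+11=13, value 13+27=40
- A+B: mass 7+2=9, value 18+13=31
- C: mass 11, value 27
Best: 40 sci.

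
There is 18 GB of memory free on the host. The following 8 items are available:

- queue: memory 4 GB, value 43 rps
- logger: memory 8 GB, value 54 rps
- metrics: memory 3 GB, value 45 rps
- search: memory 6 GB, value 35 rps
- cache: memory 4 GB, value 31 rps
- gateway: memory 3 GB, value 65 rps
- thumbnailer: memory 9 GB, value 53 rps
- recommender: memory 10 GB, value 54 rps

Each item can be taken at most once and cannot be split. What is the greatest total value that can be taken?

207 rps

Check high-value combinations within 18 GB:
- queue+logger+metrics+gateway: memory 4+8+3+3=18, value 43+54+45+65=207
- logger+metrics+cache+gateway: memory 8+3+4+3=18, value 54+45+31+65=195
- queue+metrics+search+gateway: memory 4+3+6+3=16, value 43+45+35+65=188
Best: 207 rps.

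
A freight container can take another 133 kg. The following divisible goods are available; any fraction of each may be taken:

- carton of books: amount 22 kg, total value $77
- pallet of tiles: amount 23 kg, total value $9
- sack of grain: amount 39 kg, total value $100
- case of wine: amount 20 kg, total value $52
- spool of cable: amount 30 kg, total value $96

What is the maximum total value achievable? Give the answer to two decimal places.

333.61

Take in order of value per unit:
- carton of books (77/22 per unit): all 22 → value 77, running total 77.00
- spool of cable (96/30 per unit): all 30 → value 96, running total 173.00
- case of wine (52/20 per unit): all 20 → value 52, running total 225.00
- sack of grain (100/39 per unit): all 39 → value 100, running total 325.00
- pallet of tiles (9/23 per unit): 22 of 23 → value 22×9/23 = 8.6087, running total 333.61
Total 333.61.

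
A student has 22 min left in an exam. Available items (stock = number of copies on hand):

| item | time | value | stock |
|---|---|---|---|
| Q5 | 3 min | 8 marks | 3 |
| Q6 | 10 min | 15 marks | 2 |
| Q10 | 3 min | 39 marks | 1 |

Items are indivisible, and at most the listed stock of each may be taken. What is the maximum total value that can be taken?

78 marks

Best selections within time 22 and stock limits:
- 3×Q5 + 1×Q6 + 1×Q10: time 22, value 78
- 2×Q5 + 1×Q6 + 1×Q10: time 19, value 70
- 3×Q5 + 1×Q10: time 12, value 63
- 1×Q5 + 1×Q6 + 1×Q10: time 16, value 62
Best: 78 marks.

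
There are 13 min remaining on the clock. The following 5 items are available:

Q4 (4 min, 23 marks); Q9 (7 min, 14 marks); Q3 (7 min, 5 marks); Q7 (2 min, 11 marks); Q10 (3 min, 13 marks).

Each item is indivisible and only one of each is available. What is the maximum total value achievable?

Check high-value combinations within 13 min:
- Q4+Q9+Q7: time 4+7+2=13, value 23+14+11=48
- Q4+Q7+Q10: time 4+2+3=9, value 23+11+13=47
- Q4+Q3+Q7: time 4+7+2=13, value 23+5+11=39
- Q9+Q7+Q10: time 7+2+3=12, value 14+11+13=38
- Q4+Q9: time 4+7=11, value 23+14=37
Best: 48 marks.

48 marks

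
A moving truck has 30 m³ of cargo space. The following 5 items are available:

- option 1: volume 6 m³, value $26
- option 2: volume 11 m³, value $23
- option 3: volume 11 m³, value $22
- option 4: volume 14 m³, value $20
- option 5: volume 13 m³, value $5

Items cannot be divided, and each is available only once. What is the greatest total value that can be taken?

This is a 0/1 knapsack; check combinations near the capacity.
- option 1+option 2+option 3: volume 6+11+11=28, value 26+23+22=71
- option 1+option 2+option 5: volume 6+11+13=30, value 26+23+5=54
- option 1+option 3+option 5: volume 6+11+13=30, value 26+22+5=53
- option 1+option 2: volume 6+11=17, value 26+23=49
- option 1+option 3: volume 6+11=17, value 26+22=48
Best: $71.

$71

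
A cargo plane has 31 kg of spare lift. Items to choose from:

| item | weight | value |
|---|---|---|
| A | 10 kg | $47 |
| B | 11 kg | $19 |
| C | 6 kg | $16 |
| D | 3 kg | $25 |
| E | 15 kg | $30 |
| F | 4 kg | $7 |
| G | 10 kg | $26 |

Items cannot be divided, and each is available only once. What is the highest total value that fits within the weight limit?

This is a 0/1 knapsack; check combinations near the capacity.
- A+C+D+G: weight 10+6+3+10=29, value 47+16+25+26=114
- A+B+C+D: weight 10+11+6+3=30, value 47+19+16+25=107
- A+D+F+G: weight 10+3+4+10=27, value 47+25+7+26=105
Best: $114.

$114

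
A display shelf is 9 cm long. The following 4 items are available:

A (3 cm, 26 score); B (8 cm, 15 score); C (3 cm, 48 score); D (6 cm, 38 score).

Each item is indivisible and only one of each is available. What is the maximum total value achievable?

Check high-value combinations within 9 cm:
- C+D: length 3+6=9, value 48+38=86
- A+C: length 3+3=6, value 26+48=74
- A+D: length 3+6=9, value 26+38=64
- C: length 3, value 48
- D: length 6, value 38
Best: 86 score.

86 score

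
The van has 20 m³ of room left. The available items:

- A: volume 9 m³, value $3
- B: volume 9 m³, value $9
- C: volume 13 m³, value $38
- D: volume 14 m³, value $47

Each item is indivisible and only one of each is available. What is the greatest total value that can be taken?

Check high-value combinations within 20 m³:
- D: volume 14, value 47
- C: volume 13, value 38
- A+B: volume 9+9=18, value 3+9=12
- B: volume 9, value 9
Best: $47.

$47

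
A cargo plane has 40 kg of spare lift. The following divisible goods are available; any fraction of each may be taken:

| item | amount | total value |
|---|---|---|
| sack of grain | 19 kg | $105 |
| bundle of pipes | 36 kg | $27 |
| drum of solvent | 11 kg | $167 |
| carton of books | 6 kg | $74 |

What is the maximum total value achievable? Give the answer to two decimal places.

349.00

Take in order of value per unit:
- drum of solvent (167/11 per unit): all 11 → value 167, running total 167.00
- carton of books (74/6 per unit): all 6 → value 74, running total 241.00
- sack of grain (105/19 per unit): all 19 → value 105, running total 346.00
- bundle of pipes (27/36 per unit): 4 of 36 → value 4×27/36 = 3.0000, running total 349.00
Total 349.00.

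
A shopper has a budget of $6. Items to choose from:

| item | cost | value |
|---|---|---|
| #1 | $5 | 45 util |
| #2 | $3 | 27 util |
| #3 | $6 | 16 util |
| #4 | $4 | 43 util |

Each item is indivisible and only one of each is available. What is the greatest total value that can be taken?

Check high-value combinations within $6:
- #1: cost 5, value 45
- #4: cost 4, value 43
- #2: cost 3, value 27
- #3: cost 6, value 16
Best: 45 util.

45 util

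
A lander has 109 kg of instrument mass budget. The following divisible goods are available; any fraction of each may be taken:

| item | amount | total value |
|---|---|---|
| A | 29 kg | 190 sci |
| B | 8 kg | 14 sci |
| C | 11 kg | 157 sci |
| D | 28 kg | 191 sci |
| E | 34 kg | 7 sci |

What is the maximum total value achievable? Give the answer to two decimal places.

Take in order of value per unit:
- C (157/11 per unit): all 11 → value 157, running total 157.00
- D (191/28 per unit): all 28 → value 191, running total 348.00
- A (190/29 per unit): all 29 → value 190, running total 538.00
- B (14/8 per unit): all 8 → value 14, running total 552.00
- E (7/34 per unit): 33 of 34 → value 33×7/34 = 6.7941, running total 558.79
Total 558.79.

558.79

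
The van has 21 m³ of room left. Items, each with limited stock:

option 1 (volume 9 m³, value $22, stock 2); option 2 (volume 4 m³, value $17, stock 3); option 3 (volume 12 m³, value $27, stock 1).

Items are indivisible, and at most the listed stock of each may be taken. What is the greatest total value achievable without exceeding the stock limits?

$73

Top feasible selections:
- 1×option 1 + 3×option 2: volume 21, value 73
- 2×option 2 + 1×option 3: volume 20, value 61
- 1×option 1 + 2×option 2: volume 17, value 56
- 3×option 2: volume 12, value 51
Best: $73.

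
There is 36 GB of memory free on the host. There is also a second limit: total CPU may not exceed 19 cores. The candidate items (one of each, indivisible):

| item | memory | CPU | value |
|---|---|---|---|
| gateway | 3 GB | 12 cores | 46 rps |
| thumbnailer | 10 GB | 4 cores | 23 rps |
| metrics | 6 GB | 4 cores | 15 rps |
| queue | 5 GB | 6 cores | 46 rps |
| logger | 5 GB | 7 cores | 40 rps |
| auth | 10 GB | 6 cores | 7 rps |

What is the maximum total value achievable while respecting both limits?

109 rps

Feasible sets respecting both limits:
- thumbnailer+queue+logger: memory 20, CPU 17, value 109
- metrics+queue+logger: memory 16, CPU 17, value 101
- queue+logger+auth: memory 20, CPU 19, value 93
- gateway+queue: memory 8, CPU 18, value 92
Best: 109 rps.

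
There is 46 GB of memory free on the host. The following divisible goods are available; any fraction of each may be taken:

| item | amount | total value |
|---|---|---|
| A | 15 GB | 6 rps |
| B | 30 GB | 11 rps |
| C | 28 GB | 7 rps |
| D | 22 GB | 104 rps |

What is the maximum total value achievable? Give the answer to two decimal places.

Take in order of value per unit:
- D (104/22 per unit): all 22 → value 104, running total 104.00
- A (6/15 per unit): all 15 → value 6, running total 110.00
- B (11/30 per unit): 9 of 30 → value 9×11/30 = 3.3000, running total 113.30
Total 113.30.

113.30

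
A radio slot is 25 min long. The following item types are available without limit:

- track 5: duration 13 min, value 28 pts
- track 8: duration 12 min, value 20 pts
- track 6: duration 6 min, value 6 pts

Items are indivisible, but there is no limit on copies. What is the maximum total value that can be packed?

Best value-per-unit is track 5 at 28/13; filling with it alone gives 1×28 = 28.
Optimal mix: 1×track 5 + 1×track 8 → duration 25, value 48.

48 pts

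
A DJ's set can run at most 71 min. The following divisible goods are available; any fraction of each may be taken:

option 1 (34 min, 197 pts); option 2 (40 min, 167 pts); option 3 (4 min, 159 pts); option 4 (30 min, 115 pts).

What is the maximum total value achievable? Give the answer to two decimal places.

493.78

Take in order of value per unit:
- option 3 (159/4 per unit): all 4 → value 159, running total 159.00
- option 1 (197/34 per unit): all 34 → value 197, running total 356.00
- option 2 (167/40 per unit): 33 of 40 → value 33×167/40 = 137.7750, running total 493.78
Total 493.78.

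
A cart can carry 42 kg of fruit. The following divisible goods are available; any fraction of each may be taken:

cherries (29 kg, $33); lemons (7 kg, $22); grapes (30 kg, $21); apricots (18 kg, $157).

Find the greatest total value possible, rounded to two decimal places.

Take in order of value per unit:
- apricots (157/18 per unit): all 18 → value 157, running total 157.00
- lemons (22/7 per unit): all 7 → value 22, running total 179.00
- cherries (33/29 per unit): 17 of 29 → value 17×33/29 = 19.3448, running total 198.34
Total 198.34.

198.34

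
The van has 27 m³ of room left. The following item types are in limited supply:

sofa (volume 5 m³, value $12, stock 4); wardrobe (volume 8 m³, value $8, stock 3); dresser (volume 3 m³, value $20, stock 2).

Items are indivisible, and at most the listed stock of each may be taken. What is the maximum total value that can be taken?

$88

Best selections within volume 27 and stock limits:
- 4×sofa + 2×dresser: volume 26, value 88
- 3×sofa + 2×dresser: volume 21, value 76
Best: $88.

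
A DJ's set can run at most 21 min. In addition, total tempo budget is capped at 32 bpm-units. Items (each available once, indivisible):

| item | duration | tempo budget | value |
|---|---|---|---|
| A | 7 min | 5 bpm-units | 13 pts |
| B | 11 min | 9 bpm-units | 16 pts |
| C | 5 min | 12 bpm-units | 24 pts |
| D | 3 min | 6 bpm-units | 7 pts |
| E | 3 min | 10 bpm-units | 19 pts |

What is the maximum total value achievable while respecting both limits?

Feasible sets respecting both limits:
- B+C+E: duration 19, tempo budget 31, value 59
- A+C+E: duration 15, tempo budget 27, value 56
- C+D+E: duration 11, tempo budget 28, value 50
- A+B+E: duration 21, tempo budget 24, value 48
Best: 59 pts.

59 pts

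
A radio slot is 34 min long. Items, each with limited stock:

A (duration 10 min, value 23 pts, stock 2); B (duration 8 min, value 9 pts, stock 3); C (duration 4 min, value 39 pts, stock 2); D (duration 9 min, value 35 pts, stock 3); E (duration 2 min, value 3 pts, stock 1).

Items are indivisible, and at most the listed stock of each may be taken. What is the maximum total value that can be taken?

157 pts

Best selections within duration 34 and stock limits:
- 1×B + 2×C + 2×D: duration 34, value 157
- 2×C + 2×D + 1×E: duration 28, value 151
Best: 157 pts.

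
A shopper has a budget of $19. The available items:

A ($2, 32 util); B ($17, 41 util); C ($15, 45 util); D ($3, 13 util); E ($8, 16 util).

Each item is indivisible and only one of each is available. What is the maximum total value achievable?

Check high-value combinations within $19:
- A+C: cost 2+15=17, value 32+45=77
- A+B: cost 2+17=19, value 32+41=73
- A+D+E: cost 2+3+8=13, value 32+13+16=61
- C+D: cost 15+3=18, value 45+13=58
Best: 77 util.

77 util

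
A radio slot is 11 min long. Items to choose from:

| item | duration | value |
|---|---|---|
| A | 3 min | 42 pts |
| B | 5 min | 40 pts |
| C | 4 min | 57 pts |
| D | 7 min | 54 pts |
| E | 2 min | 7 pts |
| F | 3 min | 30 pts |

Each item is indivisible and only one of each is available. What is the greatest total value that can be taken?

129 pts

Check high-value combinations within 11 min:
- A+C+F: duration 3+4+3=10, value 42+57+30=129
- A+B+F: duration 3+5+3=11, value 42+40+30=112
- C+D: duration 4+7=11, value 57+54=111
- A+C+E: duration 3+4+2=9, value 42+57+7=106
- B+C+E: duration 5+4+2=11, value 40+57+7=104
Best: 129 pts.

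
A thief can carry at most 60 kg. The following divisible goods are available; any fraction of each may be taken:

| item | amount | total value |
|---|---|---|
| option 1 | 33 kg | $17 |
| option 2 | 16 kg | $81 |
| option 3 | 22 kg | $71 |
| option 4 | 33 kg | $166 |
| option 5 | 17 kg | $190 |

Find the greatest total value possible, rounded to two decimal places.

406.82

Take in order of value per unit:
- option 5 (190/17 per unit): all 17 → value 190, running total 190.00
- option 2 (81/16 per unit): all 16 → value 81, running total 271.00
- option 4 (166/33 per unit): 27 of 33 → value 27×166/33 = 135.8182, running total 406.82
Total 406.82.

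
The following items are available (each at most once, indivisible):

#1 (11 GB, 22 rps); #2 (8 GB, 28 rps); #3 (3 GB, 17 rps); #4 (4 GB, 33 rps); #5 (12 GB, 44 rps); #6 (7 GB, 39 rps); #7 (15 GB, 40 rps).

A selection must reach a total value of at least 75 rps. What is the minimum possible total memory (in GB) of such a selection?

Subsets with value ≥ 75, sorted by total memory:
- #3+#4+#6: memory 14, value 89
- #2+#3+#4: memory 15, value 78
Minimum memory: 14 GB.

14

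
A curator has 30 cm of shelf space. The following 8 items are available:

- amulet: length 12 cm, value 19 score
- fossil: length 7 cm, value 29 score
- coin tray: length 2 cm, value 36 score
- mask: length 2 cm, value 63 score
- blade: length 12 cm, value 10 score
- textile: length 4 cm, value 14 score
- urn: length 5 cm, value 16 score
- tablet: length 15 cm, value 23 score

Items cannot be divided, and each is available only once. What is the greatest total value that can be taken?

165 score

This is a 0/1 knapsack; check combinations near the capacity.
- fossil+coin tray+mask+textile+tablet: length 7+2+2+4+15=30, value 29+36+63+14+23=165
- amulet+fossil+coin tray+mask+urn: length 12+7+2+2+5=28, value 19+29+36+63+16=163
- amulet+fossil+coin tray+mask+textile: length 12+7+2+2+4=27, value 19+29+36+63+14=161
- fossil+coin tray+mask+textile+urn: length 7+2+2+4+5=20, value 29+36+63+14+16=158
- fossil+coin tray+mask+blade+urn: length 7+2+2+12+5=28, value 29+36+63+10+16=154
Best: 165 score.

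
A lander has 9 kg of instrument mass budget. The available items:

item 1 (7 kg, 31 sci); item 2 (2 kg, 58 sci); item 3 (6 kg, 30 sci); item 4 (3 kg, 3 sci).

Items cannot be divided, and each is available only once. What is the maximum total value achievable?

89 sci

Check high-value combinations within 9 kg:
- item 1+item 2: mass 7+2=9, value 31+58=89
- item 2+item 3: mass 2+6=8, value 58+30=88
- item 2+item 4: mass 2+3=5, value 58+3=61
- item 2: mass 2, value 58
Best: 89 sci.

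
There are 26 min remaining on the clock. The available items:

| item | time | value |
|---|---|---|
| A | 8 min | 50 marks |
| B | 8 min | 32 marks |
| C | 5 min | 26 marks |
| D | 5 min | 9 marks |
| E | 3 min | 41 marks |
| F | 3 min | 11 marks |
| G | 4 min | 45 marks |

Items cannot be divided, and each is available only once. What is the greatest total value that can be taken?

Check high-value combinations within 26 min:
- A+B+E+F+G: time 8+8+3+3+4=26, value 50+32+41+11+45=179
- A+C+E+F+G: time 8+5+3+3+4=23, value 50+26+41+11+45=173
- A+C+D+E+G: time 8+5+5+3+4=25, value 50+26+9+41+45=171
- A+B+E+G: time 8+8+3+4=23, value 50+32+41+45=168
- A+C+E+G: time 8+5+3+4=20, value 50+26+41+45=162
Best: 179 marks.

179 marks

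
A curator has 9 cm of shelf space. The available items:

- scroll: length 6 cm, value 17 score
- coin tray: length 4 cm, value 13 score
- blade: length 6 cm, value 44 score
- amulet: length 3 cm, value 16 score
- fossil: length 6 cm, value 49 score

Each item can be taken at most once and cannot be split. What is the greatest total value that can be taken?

Check high-value combinations within 9 cm:
- amulet+fossil: length 3+6=9, value 16+49=65
- blade+amulet: length 6+3=9, value 44+16=60
- fossil: length 6, value 49
Best: 65 score.

65 score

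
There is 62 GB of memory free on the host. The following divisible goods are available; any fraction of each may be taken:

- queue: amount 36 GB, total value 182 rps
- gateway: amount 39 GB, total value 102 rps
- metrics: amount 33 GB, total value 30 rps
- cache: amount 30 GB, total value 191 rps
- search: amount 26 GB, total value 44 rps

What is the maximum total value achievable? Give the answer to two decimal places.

352.78

Take in order of value per unit:
- cache (191/30 per unit): all 30 → value 191, running total 191.00
- queue (182/36 per unit): 32 of 36 → value 32×182/36 = 161.7778, running total 352.78
Total 352.78.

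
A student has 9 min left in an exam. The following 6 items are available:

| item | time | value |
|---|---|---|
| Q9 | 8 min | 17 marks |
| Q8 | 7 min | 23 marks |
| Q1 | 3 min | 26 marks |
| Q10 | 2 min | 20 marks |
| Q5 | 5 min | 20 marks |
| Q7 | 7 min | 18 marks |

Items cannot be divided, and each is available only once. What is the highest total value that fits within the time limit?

Check high-value combinations within 9 min:
- Q1+Q10: time 3+2=5, value 26+20=46
- Q1+Q5: time 3+5=8, value 26+20=46
- Q8+Q10: time 7+2=9, value 23+20=43
- Q10+Q5: time 2+5=7, value 20+20=40
Best: 46 marks.

46 marks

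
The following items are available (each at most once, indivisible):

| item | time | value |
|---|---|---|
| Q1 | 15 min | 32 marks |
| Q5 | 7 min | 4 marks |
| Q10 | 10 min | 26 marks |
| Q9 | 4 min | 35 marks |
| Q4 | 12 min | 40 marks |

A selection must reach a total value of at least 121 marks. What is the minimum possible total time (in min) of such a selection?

Subsets with value ≥ 121, sorted by total time:
- Q1+Q10+Q9+Q4: time 41, value 133
- Q1+Q5+Q10+Q9+Q4: time 48, value 137
Minimum time: 41 min.

41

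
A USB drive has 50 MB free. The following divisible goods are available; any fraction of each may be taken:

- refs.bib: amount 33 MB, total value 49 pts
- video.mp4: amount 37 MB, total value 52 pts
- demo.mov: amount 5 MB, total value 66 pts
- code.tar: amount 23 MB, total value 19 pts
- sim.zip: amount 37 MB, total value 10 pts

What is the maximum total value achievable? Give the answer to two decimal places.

131.86

Take in order of value per unit:
- demo.mov (66/5 per unit): all 5 → value 66, running total 66.00
- refs.bib (49/33 per unit): all 33 → value 49, running total 115.00
- video.mp4 (52/37 per unit): 12 of 37 → value 12×52/37 = 16.8649, running total 131.86
Total 131.86.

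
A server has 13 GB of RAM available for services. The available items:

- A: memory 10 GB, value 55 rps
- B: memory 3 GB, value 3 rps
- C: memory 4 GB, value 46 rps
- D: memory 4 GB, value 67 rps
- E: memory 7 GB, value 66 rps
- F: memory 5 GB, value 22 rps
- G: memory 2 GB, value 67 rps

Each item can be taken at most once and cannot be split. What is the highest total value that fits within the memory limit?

Check high-value combinations within 13 GB:
- D+E+G: memory 4+7+2=13, value 67+66+67=200
- B+C+D+G: memory 3+4+4+2=13, value 3+46+67+67=183
- C+D+G: memory 4+4+2=10, value 46+67+67=180
Best: 200 rps.

200 rps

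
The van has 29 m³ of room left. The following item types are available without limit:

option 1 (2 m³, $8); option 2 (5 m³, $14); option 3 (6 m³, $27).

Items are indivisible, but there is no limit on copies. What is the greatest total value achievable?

$124

Best value-per-unit is option 3 at 27/6; filling with it alone gives 4×27 = 108.
Optimal mix: 2×option 1 + 4×option 3 → volume 28, value 124.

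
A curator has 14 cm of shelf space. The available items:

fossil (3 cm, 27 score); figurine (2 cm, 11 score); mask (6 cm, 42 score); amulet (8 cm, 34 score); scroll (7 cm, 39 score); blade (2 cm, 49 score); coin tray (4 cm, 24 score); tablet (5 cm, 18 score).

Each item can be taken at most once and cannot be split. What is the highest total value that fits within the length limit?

This is a 0/1 knapsack; check combinations near the capacity.
- fossil+figurine+mask+blade: length 3+2+6+2=13, value 27+11+42+49=129
- fossil+figurine+scroll+blade: length 3+2+7+2=14, value 27+11+39+49=126
- figurine+mask+blade+coin tray: length 2+6+2+4=14, value 11+42+49+24=126
- fossil+mask+blade: length 3+6+2=11, value 27+42+49=118
- fossil+blade+coin tray+tablet: length 3+2+4+5=14, value 27+49+24+18=118
Best: 129 score.

129 score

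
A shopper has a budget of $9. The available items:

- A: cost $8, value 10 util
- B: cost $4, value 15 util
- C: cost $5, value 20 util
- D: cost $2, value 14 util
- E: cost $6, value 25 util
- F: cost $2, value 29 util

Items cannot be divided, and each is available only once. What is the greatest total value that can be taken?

Check high-value combinations within $9:
- C+D+F: cost 5+2+2=9, value 20+14+29=63
- B+D+F: cost 4+2+2=8, value 15+14+29=58
- E+F: cost 6+2=8, value 25+29=54
- C+F: cost 5+2=7, value 20+29=49
Best: 63 util.

63 util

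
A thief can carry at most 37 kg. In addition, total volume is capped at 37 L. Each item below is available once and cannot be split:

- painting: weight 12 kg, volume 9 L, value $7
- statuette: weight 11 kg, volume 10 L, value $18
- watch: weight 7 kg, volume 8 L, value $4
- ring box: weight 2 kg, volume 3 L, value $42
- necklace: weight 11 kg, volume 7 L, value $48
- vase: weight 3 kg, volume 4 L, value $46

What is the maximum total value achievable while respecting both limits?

Feasible sets respecting both limits:
- statuette+watch+ring box+necklace+vase: weight 34, volume 32, value 158
- statuette+ring box+necklace+vase: weight 27, volume 24, value 154
- painting+watch+ring box+necklace+vase: weight 35, volume 31, value 147
- painting+ring box+necklace+vase: weight 28, volume 23, value 143
Best: $158.

$158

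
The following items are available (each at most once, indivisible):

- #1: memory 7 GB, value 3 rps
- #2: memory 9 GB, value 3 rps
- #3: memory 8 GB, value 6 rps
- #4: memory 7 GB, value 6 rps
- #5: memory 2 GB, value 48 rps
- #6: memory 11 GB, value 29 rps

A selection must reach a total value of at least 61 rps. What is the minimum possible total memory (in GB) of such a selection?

13

Subsets with value ≥ 61, sorted by total memory:
- #5+#6: memory 13, value 77
- #4+#5+#6: memory 20, value 83
Minimum memory: 13 GB.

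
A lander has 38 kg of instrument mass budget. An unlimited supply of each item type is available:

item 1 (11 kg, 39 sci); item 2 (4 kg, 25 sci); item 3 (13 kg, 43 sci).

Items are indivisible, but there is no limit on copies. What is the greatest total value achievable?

225 sci

Best value-per-unit is item 2 at 25/4, and filling with it alone uses mass 9×4=36. No mix of the others beats 9×25 = 225.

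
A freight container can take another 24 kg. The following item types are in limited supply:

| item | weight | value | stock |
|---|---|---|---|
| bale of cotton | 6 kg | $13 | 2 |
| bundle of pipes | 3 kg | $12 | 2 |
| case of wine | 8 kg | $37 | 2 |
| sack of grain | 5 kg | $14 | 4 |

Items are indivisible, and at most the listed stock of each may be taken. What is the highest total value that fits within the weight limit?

$100

Top feasible selections:
- 1×bundle of pipes + 2×case of wine + 1×sack of grain: weight 24, value 100
- 2×bundle of pipes + 2×case of wine: weight 22, value 98
- 2×bundle of pipes + 1×case of wine + 2×sack of grain: weight 24, value 89
- 2×case of wine + 1×sack of grain: weight 21, value 88
Best: $100.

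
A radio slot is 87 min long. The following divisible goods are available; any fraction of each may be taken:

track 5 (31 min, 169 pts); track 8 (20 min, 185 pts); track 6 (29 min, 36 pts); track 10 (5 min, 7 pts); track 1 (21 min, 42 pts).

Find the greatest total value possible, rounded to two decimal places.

Take in order of value per unit:
- track 8 (185/20 per unit): all 20 → value 185, running total 185.00
- track 5 (169/31 per unit): all 31 → value 169, running total 354.00
- track 1 (42/21 per unit): all 21 → value 42, running total 396.00
- track 10 (7/5 per unit): all 5 → value 7, running total 403.00
- track 6 (36/29 per unit): 10 of 29 → value 10×36/29 = 12.4138, running total 415.41
Total 415.41.

415.41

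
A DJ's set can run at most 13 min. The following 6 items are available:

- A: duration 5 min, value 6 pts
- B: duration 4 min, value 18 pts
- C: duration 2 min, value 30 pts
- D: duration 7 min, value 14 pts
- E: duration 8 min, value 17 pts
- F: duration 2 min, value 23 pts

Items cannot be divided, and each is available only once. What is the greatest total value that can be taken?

Check high-value combinations within 13 min:
- A+B+C+F: duration 5+4+2+2=13, value 6+18+30+23=77
- B+C+F: duration 4+2+2=8, value 18+30+23=71
- C+E+F: duration 2+8+2=12, value 30+17+23=70
- C+D+F: duration 2+7+2=11, value 30+14+23=67
Best: 77 pts.

77 pts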